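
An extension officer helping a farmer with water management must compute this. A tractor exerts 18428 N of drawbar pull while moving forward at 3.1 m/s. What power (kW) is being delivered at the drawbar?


P = F * v / 1000
  = 18428 * 3.1 / 1000
  = 57126.80 / 1000
  = 57.13 kW


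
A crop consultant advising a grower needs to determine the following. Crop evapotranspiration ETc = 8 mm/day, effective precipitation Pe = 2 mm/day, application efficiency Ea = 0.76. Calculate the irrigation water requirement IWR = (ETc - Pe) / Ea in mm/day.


IWR = (ETc - Pe) / Ea
    = (8 - 2) / 0.76
    = 6 / 0.76
    = 7.89 mm/day


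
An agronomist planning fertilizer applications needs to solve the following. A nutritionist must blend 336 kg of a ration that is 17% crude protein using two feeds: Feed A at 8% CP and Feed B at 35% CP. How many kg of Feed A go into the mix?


parts_A = CP_b - target = 35 - 17 = 18
parts_B = target - CP_a = 17 - 8 = 9
total_parts = 18 + 9 = 27
Feed A = 336 * 18 / 27 = 224 kg
Feed B = 336 * 9 / 27 = 112 kg

224 kg


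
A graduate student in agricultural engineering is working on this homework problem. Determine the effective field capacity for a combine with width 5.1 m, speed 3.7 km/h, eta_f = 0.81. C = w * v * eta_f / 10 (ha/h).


C = w * v * eta_f / 10
  = 5.1 * 3.7 * 0.81 / 10
  = 15.28 / 10
  = 1.53 ha/h


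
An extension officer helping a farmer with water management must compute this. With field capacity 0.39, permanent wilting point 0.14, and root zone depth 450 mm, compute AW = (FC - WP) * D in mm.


AW = (FC - WP) * D
   = (0.39 - 0.14) * 450
   = 0.25 * 450
   = 112.50 mm


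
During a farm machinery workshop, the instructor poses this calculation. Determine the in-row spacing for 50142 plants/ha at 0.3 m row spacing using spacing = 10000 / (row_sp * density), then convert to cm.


spacing = 10000 / (row_sp * density)
        = 10000 / (0.3 * 50142)
        = 10000 / 15042.60
        = 0.66478 m = 66.48 cm


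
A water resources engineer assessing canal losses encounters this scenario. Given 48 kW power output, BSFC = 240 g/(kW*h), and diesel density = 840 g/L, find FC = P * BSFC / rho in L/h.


FC = P * BSFC / rho_fuel
   = 48 * 240 / 840
   = 11520 / 840
   = 13.71 L/h


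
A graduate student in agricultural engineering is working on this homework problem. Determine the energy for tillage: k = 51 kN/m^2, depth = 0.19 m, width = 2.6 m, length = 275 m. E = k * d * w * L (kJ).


E = k * d * w * L
  = 51 * 0.19 * 2.6 * 275
  = 6928.35 kJ


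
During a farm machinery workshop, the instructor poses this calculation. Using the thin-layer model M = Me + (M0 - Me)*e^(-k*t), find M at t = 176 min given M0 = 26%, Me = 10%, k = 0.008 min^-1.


M = Me + (M0 - Me) * e^(-k*t)
  = 10 + (26 - 10) * e^(-0.008*176)
  = 10 + 16 * e^(-1.408)
  = 10 + 16 * 0.24463
  = 10 + 3.9141
  = 13.91%


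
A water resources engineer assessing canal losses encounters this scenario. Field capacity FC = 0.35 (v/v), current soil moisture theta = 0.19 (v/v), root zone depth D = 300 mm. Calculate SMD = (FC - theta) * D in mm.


SMD = (FC - theta) * D
    = (0.35 - 0.19) * 300
    = 0.160 * 300
    = 48 mm


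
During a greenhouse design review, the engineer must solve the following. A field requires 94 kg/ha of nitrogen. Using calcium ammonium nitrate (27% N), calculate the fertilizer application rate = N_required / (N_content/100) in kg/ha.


Rate = N_required / (N_content / 100)
     = 94 / (27 / 100)
     = 94 / 0.27
     = 348.15 kg/ha


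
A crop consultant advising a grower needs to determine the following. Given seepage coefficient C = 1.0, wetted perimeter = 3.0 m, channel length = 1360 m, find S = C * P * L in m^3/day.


S = C * P * L
  = 1.0 * 3.0 * 1360
  = 4080 m^3/day


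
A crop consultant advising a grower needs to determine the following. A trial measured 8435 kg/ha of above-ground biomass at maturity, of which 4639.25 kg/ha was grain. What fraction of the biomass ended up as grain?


HI = grain_yield / biomass
   = 4639.25 / 8435
   = 0.55


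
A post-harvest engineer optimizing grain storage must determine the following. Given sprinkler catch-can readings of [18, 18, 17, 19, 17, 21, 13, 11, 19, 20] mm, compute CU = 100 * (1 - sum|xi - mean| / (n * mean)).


xbar = 173 / 10 = 17.300
sum|xi - xbar| = 22.400
CU = 100 * (1 - 22.400 / (10 * 17.300))
   = 100 * (1 - 0.1295)
   = 87.05%


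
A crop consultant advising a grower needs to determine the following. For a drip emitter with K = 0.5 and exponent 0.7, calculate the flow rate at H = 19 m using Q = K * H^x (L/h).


Q = K * H^x
  = 0.5 * 19^0.7
  = 0.5 * 7.8547
  = 3.93 L/h


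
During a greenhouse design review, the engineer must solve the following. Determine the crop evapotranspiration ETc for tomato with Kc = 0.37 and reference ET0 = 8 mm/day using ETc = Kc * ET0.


ETc = Kc * ET0
    = 0.37 * 8
    = 2.96 mm/day


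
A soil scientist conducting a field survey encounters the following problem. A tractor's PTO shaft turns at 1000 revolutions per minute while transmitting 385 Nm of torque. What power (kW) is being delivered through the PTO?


P = 2*pi*n*T / 60000
  = 2*pi * 1000 * 385 / 60000
  = 2419026.34 / 60000
  = 40.32 kW


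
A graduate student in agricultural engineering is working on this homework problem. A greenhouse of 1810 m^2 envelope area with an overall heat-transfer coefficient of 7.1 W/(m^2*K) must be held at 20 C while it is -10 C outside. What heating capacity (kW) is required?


dT = 20 - (-10) = 30 K
Q = U * A * dT
  = 7.1 * 1810 * 30
  = 385530 W = 385.53 kW


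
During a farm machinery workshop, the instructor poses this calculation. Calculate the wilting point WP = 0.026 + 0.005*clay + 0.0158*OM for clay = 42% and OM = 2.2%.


WP = 0.026 + 0.005*42 + 0.0158*2.2
   = 0.026 + 0.2100 + 0.0348
   = 0.2708


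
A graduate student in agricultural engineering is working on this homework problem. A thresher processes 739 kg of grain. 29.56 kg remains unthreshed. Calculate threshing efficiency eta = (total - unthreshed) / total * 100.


eta = (total - unthreshed) / total * 100
    = (739 - 29.56) / 739 * 100
    = 709.44 / 739 * 100
    = 96%


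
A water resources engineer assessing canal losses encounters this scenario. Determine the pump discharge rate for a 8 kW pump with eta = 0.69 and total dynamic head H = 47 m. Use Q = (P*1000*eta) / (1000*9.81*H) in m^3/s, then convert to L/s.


Q = (P * 1000 * eta) / (rho * g * H)
  = (8 * 1000 * 0.69) / (1000 * 9.81 * 47)
  = 5520 / 461070
  = 0.01197 m^3/s = 11.97 L/s


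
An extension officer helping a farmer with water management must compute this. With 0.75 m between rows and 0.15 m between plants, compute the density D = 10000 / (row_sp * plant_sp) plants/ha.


D = 10000 / (row_sp * plant_sp)
  = 10000 / (0.75 * 0.15)
  = 10000 / 0.1125
  = 88888.89 plants/ha


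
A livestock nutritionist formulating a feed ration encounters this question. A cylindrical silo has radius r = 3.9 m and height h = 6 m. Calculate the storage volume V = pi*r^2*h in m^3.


V = pi * r^2 * h
  = pi * 3.9^2 * 6
  = pi * 15.21 * 6
  = 286.70 m^3


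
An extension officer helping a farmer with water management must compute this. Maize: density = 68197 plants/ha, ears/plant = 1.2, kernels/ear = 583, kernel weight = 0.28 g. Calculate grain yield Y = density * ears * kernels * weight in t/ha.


Y = density * ears * kernels * kw
  = 68197 * 1.2 * 583 * 0.28 g/ha
  = 13358973.94 g/ha
  = 13358.97 kg/ha = 13.36 t/ha


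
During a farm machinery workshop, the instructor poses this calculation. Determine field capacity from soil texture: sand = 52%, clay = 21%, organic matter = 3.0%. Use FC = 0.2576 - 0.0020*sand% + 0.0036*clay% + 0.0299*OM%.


FC = 0.2576 - 0.0020*52 + 0.0036*21 + 0.0299*3.0
   = 0.2576 - 0.1040 + 0.0756 + 0.0897
   = 0.3189


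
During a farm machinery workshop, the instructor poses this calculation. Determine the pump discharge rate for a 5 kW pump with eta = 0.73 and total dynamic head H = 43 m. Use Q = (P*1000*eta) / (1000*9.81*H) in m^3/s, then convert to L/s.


Q = (P * 1000 * eta) / (rho * g * H)
  = (5 * 1000 * 0.73) / (1000 * 9.81 * 43)
  = 3650 / 421830
  = 0.00865 m^3/s = 8.65 L/s


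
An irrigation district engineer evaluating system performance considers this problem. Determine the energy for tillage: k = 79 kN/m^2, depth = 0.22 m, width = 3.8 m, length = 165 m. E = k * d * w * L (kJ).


E = k * d * w * L
  = 79 * 0.22 * 3.8 * 165
  = 10897.26 kJ


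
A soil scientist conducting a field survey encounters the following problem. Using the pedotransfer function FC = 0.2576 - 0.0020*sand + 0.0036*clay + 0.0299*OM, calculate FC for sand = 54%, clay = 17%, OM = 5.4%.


FC = 0.2576 - 0.0020*54 + 0.0036*17 + 0.0299*5.4
   = 0.2576 - 0.1080 + 0.0612 + 0.1615
   = 0.3723


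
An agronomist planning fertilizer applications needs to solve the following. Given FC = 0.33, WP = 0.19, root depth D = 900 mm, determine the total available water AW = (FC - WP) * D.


AW = (FC - WP) * D
   = (0.33 - 0.19) * 900
   = 0.14 * 900
   = 126 mm


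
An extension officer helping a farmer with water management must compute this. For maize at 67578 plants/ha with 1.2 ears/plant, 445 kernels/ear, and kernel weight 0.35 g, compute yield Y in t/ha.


Y = density * ears * kernels * kw
  = 67578 * 1.2 * 445 * 0.35 g/ha
  = 12630328.20 g/ha
  = 12630.33 kg/ha = 12.63 t/ha


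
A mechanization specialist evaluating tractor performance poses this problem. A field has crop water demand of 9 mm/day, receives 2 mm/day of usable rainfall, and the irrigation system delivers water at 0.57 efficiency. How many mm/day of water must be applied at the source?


IWR = (ETc - Pe) / Ea
    = (9 - 2) / 0.57
    = 7 / 0.57
    = 12.28 mm/day


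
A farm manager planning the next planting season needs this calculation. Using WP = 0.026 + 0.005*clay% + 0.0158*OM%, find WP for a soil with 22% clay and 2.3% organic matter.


WP = 0.026 + 0.005*22 + 0.0158*2.3
   = 0.026 + 0.1100 + 0.0363
   = 0.1723


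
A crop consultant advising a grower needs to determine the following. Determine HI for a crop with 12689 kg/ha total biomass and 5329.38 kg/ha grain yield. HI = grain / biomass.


HI = grain_yield / biomass
   = 5329.38 / 12689
   = 0.42


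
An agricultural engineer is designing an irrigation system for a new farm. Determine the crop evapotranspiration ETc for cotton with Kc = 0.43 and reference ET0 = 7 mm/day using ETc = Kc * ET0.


ETc = Kc * ET0
    = 0.43 * 7
    = 3.01 mm/day


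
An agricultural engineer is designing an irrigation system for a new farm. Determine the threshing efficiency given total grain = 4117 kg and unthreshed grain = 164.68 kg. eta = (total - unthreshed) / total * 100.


eta = (total - unthreshed) / total * 100
    = (4117 - 164.68) / 4117 * 100
    = 3952.32 / 4117 * 100
    = 96%


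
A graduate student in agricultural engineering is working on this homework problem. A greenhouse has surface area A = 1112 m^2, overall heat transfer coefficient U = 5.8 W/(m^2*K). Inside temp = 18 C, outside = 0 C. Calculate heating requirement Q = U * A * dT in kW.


dT = 18 - (0) = 18 K
Q = U * A * dT
  = 5.8 * 1112 * 18
  = 116092.80 W = 116.09 kW


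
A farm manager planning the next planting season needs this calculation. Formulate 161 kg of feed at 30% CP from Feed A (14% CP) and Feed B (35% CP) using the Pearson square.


parts_A = CP_b - target = 35 - 30 = 5
parts_B = target - CP_a = 30 - 14 = 16
total_parts = 5 + 16 = 21
Feed A = 161 * 5 / 21 = 38.33 kg
Feed B = 161 * 16 / 21 = 122.67 kg

38.33 kg


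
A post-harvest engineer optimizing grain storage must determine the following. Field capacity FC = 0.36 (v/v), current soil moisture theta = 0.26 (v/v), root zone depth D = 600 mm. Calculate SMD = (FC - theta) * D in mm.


SMD = (FC - theta) * D
    = (0.36 - 0.26) * 600
    = 0.100 * 600
    = 60 mm


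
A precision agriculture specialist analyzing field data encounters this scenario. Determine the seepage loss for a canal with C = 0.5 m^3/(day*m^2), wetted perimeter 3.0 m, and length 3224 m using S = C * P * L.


S = C * P * L
  = 0.5 * 3.0 * 3224
  = 4836 m^3/day


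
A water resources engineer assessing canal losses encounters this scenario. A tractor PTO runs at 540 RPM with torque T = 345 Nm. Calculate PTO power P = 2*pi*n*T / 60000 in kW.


P = 2*pi*n*T / 60000
  = 2*pi * 540 * 345 / 60000
  = 1170557.42 / 60000
  = 19.51 kW


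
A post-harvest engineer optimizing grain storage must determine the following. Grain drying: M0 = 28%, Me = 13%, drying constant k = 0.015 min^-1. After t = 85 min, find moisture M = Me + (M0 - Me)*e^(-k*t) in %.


M = Me + (M0 - Me) * e^(-k*t)
  = 13 + (28 - 13) * e^(-0.015*85)
  = 13 + 15 * e^(-1.275)
  = 13 + 15 * 0.27943
  = 13 + 4.1915
  = 17.19%


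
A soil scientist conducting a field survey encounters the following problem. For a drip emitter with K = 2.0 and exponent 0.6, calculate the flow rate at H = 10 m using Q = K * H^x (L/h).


Q = K * H^x
  = 2.0 * 10^0.6
  = 2.0 * 3.9811
  = 7.96 L/h


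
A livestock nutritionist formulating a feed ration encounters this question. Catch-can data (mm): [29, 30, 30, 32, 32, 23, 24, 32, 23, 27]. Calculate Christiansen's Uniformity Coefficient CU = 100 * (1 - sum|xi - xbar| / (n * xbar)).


xbar = 282 / 10 = 28.200
sum|xi - xbar| = 31.600
CU = 100 * (1 - 31.600 / (10 * 28.200))
   = 100 * (1 - 0.1121)
   = 88.79%


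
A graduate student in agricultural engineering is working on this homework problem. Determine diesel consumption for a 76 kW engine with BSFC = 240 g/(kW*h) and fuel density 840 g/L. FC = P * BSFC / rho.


FC = P * BSFC / rho_fuel
   = 76 * 240 / 840
   = 18240 / 840
   = 21.71 L/h


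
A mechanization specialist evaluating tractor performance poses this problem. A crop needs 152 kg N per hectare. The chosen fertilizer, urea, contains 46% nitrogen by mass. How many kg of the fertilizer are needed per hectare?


Rate = N_required / (N_content / 100)
     = 152 / (46 / 100)
     = 152 / 0.46
     = 330.43 kg/ha


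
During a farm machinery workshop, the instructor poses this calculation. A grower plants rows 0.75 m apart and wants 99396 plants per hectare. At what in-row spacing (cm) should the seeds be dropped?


spacing = 10000 / (row_sp * density)
        = 10000 / (0.75 * 99396)
        = 10000 / 74547
        = 0.13414 m = 13.41 cm


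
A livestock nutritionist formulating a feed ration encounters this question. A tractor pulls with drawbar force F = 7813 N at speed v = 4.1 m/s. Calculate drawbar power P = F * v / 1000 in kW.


P = F * v / 1000
  = 7813 * 4.1 / 1000
  = 32033.30 / 1000
  = 32.03 kW


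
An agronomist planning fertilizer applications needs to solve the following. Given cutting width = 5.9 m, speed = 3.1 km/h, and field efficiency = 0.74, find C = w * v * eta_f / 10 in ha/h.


C = w * v * eta_f / 10
  = 5.9 * 3.1 * 0.74 / 10
  = 13.53 / 10
  = 1.35 ha/h


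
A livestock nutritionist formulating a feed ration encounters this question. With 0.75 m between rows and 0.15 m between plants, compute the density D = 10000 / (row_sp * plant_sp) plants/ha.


D = 10000 / (row_sp * plant_sp)
  = 10000 / (0.75 * 0.15)
  = 10000 / 0.1125
  = 88888.89 plants/ha


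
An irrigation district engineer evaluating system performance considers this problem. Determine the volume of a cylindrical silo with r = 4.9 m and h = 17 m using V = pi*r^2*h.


V = pi * r^2 * h
  = pi * 4.9^2 * 17
  = pi * 24.01 * 17
  = 1282.30 m^3


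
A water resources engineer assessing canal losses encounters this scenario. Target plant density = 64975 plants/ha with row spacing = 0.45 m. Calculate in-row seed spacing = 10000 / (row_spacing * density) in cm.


spacing = 10000 / (row_sp * density)
        = 10000 / (0.45 * 64975)
        = 10000 / 29238.75
        = 0.34201 m = 34.20 cm


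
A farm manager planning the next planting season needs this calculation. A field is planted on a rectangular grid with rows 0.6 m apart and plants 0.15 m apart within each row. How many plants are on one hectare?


D = 10000 / (row_sp * plant_sp)
  = 10000 / (0.6 * 0.15)
  = 10000 / 0.0900
  = 111111.11 plants/ha


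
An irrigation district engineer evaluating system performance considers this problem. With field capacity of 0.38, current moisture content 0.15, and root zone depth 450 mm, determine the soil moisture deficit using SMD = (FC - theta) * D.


SMD = (FC - theta) * D
    = (0.38 - 0.15) * 450
    = 0.230 * 450
    = 103.50 mm


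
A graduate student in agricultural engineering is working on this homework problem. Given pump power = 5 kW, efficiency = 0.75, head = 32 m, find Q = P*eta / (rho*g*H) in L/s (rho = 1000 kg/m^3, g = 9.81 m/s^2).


Q = (P * 1000 * eta) / (rho * g * H)
  = (5 * 1000 * 0.75) / (1000 * 9.81 * 32)
  = 3750 / 313920
  = 0.01195 m^3/s = 11.95 L/s


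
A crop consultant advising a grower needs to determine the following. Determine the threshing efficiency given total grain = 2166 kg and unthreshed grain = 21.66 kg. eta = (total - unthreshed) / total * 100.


eta = (total - unthreshed) / total * 100
    = (2166 - 21.66) / 2166 * 100
    = 2144.34 / 2166 * 100
    = 99%


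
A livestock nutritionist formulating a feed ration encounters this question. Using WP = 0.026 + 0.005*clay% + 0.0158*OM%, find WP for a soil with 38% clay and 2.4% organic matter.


WP = 0.026 + 0.005*38 + 0.0158*2.4
   = 0.026 + 0.1900 + 0.0379
   = 0.2539


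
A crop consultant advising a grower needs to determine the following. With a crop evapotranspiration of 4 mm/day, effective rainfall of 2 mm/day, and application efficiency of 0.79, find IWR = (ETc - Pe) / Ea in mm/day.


IWR = (ETc - Pe) / Ea
    = (4 - 2) / 0.79
    = 2 / 0.79
    = 2.53 mm/day


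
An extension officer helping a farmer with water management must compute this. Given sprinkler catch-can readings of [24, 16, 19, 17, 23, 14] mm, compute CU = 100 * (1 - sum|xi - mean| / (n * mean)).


xbar = 113 / 6 = 18.833
sum|xi - xbar| = 19
CU = 100 * (1 - 19 / (6 * 18.833))
   = 100 * (1 - 0.1681)
   = 83.19%


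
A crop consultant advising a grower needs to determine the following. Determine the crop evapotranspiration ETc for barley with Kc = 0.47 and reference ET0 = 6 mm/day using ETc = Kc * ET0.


ETc = Kc * ET0
    = 0.47 * 6
    = 2.82 mm/day


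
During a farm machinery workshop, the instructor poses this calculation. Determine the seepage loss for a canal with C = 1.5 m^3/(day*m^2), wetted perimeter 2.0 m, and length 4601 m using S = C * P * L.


S = C * P * L
  = 1.5 * 2.0 * 4601
  = 13803 m^3/day


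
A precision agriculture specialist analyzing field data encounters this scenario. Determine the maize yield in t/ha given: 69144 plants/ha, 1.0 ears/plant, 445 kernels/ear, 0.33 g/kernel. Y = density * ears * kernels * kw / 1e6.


Y = density * ears * kernels * kw
  = 69144 * 1.0 * 445 * 0.33 g/ha
  = 10153796.40 g/ha
  = 10153.80 kg/ha = 10.15 t/ha


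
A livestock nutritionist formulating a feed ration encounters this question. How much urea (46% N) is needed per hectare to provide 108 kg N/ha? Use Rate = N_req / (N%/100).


Rate = N_required / (N_content / 100)
     = 108 / (46 / 100)
     = 108 / 0.46
     = 234.78 kg/ha


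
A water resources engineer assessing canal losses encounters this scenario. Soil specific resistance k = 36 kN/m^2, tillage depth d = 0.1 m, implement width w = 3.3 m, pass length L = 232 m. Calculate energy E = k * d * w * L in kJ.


E = k * d * w * L
  = 36 * 0.1 * 3.3 * 232
  = 2756.16 kJ


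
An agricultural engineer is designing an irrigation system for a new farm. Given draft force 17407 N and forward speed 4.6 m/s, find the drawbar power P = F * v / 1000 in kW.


P = F * v / 1000
  = 17407 * 4.6 / 1000
  = 80072.20 / 1000
  = 80.07 kW


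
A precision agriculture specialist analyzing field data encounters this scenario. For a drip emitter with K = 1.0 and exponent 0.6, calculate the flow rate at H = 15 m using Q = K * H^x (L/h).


Q = K * H^x
  = 1.0 * 15^0.6
  = 1.0 * 5.0776
  = 5.08 L/h


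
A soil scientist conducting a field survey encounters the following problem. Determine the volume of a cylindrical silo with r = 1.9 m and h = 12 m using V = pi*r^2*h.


V = pi * r^2 * h
  = pi * 1.9^2 * 12
  = pi * 3.61 * 12
  = 136.09 m^3


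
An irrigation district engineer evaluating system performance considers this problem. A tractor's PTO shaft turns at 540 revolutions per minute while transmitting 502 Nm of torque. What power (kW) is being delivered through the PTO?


P = 2*pi*n*T / 60000
  = 2*pi * 540 * 502 / 60000
  = 1703245.87 / 60000
  = 28.39 kW


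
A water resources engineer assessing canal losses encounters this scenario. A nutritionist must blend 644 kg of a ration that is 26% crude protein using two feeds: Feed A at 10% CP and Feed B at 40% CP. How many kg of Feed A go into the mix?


parts_A = CP_b - target = 40 - 26 = 14
parts_B = target - CP_a = 26 - 10 = 16
total_parts = 14 + 16 = 30
Feed A = 644 * 14 / 30 = 300.53 kg
Feed B = 644 * 16 / 30 = 343.47 kg

300.53 kg


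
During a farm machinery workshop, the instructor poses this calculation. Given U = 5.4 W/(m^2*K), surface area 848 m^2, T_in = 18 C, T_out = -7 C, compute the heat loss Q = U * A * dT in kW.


dT = 18 - (-7) = 25 K
Q = U * A * dT
  = 5.4 * 848 * 25
  = 114480 W = 114.48 kW


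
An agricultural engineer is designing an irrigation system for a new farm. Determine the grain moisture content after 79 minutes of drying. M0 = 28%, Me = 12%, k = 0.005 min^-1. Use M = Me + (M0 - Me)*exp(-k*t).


M = Me + (M0 - Me) * e^(-k*t)
  = 12 + (28 - 12) * e^(-0.005*79)
  = 12 + 16 * e^(-0.395)
  = 12 + 16 * 0.67368
  = 12 + 10.7789
  = 22.78%


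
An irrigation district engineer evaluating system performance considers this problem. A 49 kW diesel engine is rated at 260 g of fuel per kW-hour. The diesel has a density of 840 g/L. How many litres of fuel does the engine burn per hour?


FC = P * BSFC / rho_fuel
   = 49 * 260 / 840
   = 12740 / 840
   = 15.17 L/h


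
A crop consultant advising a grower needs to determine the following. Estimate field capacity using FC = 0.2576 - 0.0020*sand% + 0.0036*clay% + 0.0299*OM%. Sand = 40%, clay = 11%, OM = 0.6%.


FC = 0.2576 - 0.0020*40 + 0.0036*11 + 0.0299*0.6
   = 0.2576 - 0.0800 + 0.0396 + 0.0179
   = 0.2351


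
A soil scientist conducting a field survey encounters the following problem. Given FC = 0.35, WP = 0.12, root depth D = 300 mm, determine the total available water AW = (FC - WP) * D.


AW = (FC - WP) * D
   = (0.35 - 0.12) * 300
   = 0.23 * 300
   = 69 mm


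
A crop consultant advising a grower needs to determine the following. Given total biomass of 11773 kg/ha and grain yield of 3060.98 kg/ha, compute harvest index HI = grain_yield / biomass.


HI = grain_yield / biomass
   = 3060.98 / 11773
   = 0.26


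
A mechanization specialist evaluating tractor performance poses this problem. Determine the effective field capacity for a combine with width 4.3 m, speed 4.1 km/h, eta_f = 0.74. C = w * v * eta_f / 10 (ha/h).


C = w * v * eta_f / 10
  = 4.3 * 4.1 * 0.74 / 10
  = 13.05 / 10
  = 1.30 ha/h


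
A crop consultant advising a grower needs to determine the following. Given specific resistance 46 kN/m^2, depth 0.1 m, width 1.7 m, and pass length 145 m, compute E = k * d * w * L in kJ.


E = k * d * w * L
  = 46 * 0.1 * 1.7 * 145
  = 1133.90 kJ


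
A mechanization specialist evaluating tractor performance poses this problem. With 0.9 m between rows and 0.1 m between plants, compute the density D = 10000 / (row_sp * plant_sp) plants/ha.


D = 10000 / (row_sp * plant_sp)
  = 10000 / (0.9 * 0.1)
  = 10000 / 0.0900
  = 111111.11 plants/ha


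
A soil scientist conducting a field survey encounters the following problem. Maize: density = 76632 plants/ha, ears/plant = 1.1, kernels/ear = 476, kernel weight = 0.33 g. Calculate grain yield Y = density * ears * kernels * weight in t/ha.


Y = density * ears * kernels * kw
  = 76632 * 1.1 * 476 * 0.33 g/ha
  = 13241090.02 g/ha
  = 13241.09 kg/ha = 13.24 t/ha


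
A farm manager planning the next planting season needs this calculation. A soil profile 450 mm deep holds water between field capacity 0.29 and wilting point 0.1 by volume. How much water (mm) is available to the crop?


AW = (FC - WP) * D
   = (0.29 - 0.1) * 450
   = 0.19 * 450
   = 85.50 mm


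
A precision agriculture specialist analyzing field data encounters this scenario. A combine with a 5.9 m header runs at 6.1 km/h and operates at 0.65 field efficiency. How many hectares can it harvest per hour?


C = w * v * eta_f / 10
  = 5.9 * 6.1 * 0.65 / 10
  = 23.39 / 10
  = 2.34 ha/h


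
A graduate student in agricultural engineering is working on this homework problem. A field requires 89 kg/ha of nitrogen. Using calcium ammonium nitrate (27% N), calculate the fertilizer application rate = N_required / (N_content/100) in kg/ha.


Rate = N_required / (N_content / 100)
     = 89 / (27 / 100)
     = 89 / 0.27
     = 329.63 kg/ha


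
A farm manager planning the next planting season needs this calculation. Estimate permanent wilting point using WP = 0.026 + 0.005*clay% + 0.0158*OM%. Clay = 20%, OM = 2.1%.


WP = 0.026 + 0.005*20 + 0.0158*2.1
   = 0.026 + 0.1000 + 0.0332
   = 0.1592


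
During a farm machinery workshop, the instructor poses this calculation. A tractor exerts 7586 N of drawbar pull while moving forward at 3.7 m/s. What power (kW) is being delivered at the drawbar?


P = F * v / 1000
  = 7586 * 3.7 / 1000
  = 28068.20 / 1000
  = 28.07 kW


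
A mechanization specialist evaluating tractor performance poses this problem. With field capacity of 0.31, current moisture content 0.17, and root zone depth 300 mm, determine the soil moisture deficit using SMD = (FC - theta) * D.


SMD = (FC - theta) * D
    = (0.31 - 0.17) * 300
    = 0.140 * 300
    = 42 mm


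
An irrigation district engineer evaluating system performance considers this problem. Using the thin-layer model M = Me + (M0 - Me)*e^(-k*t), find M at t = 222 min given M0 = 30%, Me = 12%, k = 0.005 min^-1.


M = Me + (M0 - Me) * e^(-k*t)
  = 12 + (30 - 12) * e^(-0.005*222)
  = 12 + 18 * e^(-1.110)
  = 12 + 18 * 0.32956
  = 12 + 5.9321
  = 17.93%


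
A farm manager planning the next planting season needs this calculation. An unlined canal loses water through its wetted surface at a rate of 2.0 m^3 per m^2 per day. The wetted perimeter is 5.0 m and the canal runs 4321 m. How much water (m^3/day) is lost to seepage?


S = C * P * L
  = 2.0 * 5.0 * 4321
  = 43210 m^3/day


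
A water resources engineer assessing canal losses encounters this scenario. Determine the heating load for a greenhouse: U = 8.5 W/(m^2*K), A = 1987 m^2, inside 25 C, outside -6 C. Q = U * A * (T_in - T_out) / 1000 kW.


dT = 25 - (-6) = 31 K
Q = U * A * dT
  = 8.5 * 1987 * 31
  = 523574.50 W = 523.57 kW


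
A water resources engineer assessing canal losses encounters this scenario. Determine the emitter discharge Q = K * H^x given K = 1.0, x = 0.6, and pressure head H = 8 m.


Q = K * H^x
  = 1.0 * 8^0.6
  = 1.0 * 3.4822
  = 3.48 L/h


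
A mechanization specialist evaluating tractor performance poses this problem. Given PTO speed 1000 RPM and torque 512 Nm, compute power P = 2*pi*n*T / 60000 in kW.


P = 2*pi*n*T / 60000
  = 2*pi * 1000 * 512 / 60000
  = 3216990.88 / 60000
  = 53.62 kW


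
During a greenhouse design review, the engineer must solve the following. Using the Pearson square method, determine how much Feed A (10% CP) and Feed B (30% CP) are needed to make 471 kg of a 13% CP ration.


parts_A = CP_b - target = 30 - 13 = 17
parts_B = target - CP_a = 13 - 10 = 3
total_parts = 17 + 3 = 20
Feed A = 471 * 17 / 20 = 400.35 kg
Feed B = 471 * 3 / 20 = 70.65 kg

400.35 kg


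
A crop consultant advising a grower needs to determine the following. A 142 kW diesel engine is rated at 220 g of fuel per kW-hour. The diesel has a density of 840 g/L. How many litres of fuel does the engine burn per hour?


FC = P * BSFC / rho_fuel
   = 142 * 220 / 840
   = 31240 / 840
   = 37.19 L/h


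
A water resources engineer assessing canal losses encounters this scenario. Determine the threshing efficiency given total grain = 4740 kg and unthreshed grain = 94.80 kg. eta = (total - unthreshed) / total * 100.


eta = (total - unthreshed) / total * 100
    = (4740 - 94.80) / 4740 * 100
    = 4645.20 / 4740 * 100
    = 98%


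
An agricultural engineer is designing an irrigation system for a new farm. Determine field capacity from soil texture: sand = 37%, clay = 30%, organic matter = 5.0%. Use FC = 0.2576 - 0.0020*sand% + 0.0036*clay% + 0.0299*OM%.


FC = 0.2576 - 0.0020*37 + 0.0036*30 + 0.0299*5.0
   = 0.2576 - 0.0740 + 0.1080 + 0.1495
   = 0.4411


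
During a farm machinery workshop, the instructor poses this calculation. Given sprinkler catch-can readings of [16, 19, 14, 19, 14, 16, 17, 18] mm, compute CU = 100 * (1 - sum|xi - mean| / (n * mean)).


xbar = 133 / 8 = 16.625
sum|xi - xbar| = 13
CU = 100 * (1 - 13 / (8 * 16.625))
   = 100 * (1 - 0.0977)
   = 90.23%


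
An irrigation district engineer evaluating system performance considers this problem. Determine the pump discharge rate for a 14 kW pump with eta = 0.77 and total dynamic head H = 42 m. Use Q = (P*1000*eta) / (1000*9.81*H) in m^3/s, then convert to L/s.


Q = (P * 1000 * eta) / (rho * g * H)
  = (14 * 1000 * 0.77) / (1000 * 9.81 * 42)
  = 10780 / 412020
  = 0.02616 m^3/s = 26.16 L/s


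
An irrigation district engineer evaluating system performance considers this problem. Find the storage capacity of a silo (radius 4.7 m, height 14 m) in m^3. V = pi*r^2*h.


V = pi * r^2 * h
  = pi * 4.7^2 * 14
  = pi * 22.09 * 14
  = 971.57 m^3


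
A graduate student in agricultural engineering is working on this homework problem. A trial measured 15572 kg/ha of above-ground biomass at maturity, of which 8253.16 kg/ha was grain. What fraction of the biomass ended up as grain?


HI = grain_yield / biomass
   = 8253.16 / 15572
   = 0.53


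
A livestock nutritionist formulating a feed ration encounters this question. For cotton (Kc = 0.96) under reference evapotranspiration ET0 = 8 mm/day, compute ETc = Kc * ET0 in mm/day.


ETc = Kc * ET0
    = 0.96 * 8
    = 7.68 mm/day


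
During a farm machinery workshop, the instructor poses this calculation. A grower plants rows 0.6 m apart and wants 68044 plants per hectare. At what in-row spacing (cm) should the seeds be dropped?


spacing = 10000 / (row_sp * density)
        = 10000 / (0.6 * 68044)
        = 10000 / 40826.40
        = 0.24494 m = 24.49 cm


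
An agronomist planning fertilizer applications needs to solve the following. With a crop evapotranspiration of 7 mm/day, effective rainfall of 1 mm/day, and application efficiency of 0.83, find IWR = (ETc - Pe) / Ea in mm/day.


IWR = (ETc - Pe) / Ea
    = (7 - 1) / 0.83
    = 6 / 0.83
    = 7.23 mm/day


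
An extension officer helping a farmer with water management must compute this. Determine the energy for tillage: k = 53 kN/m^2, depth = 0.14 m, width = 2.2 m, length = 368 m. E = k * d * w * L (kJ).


E = k * d * w * L
  = 53 * 0.14 * 2.2 * 368
  = 6007.23 kJ


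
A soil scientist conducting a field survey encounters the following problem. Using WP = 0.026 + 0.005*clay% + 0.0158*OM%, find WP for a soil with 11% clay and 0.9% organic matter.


WP = 0.026 + 0.005*11 + 0.0158*0.9
   = 0.026 + 0.0550 + 0.0142
   = 0.0952


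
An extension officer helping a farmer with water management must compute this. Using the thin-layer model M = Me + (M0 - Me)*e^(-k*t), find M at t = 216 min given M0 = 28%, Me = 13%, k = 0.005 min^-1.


M = Me + (M0 - Me) * e^(-k*t)
  = 13 + (28 - 13) * e^(-0.005*216)
  = 13 + 15 * e^(-1.080)
  = 13 + 15 * 0.33960
  = 13 + 5.0939
  = 18.09%


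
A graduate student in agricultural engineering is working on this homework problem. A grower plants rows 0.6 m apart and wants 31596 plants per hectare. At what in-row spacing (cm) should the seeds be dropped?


spacing = 10000 / (row_sp * density)
        = 10000 / (0.6 * 31596)
        = 10000 / 18957.60
        = 0.52749 m = 52.75 cm


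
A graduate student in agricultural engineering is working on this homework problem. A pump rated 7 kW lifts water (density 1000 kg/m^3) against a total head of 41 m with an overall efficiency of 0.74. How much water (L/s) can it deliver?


Q = (P * 1000 * eta) / (rho * g * H)
  = (7 * 1000 * 0.74) / (1000 * 9.81 * 41)
  = 5180 / 402210
  = 0.01288 m^3/s = 12.88 L/s


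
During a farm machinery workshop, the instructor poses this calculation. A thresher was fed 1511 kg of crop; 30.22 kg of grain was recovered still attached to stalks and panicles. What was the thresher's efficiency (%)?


eta = (total - unthreshed) / total * 100
    = (1511 - 30.22) / 1511 * 100
    = 1480.78 / 1511 * 100
    = 98%


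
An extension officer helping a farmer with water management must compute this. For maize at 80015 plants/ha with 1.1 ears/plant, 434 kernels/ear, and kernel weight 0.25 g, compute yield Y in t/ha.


Y = density * ears * kernels * kw
  = 80015 * 1.1 * 434 * 0.25 g/ha
  = 9549790.25 g/ha
  = 9549.79 kg/ha = 9.55 t/ha


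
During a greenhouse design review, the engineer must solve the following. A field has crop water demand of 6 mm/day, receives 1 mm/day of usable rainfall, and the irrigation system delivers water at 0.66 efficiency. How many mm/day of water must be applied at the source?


IWR = (ETc - Pe) / Ea
    = (6 - 1) / 0.66
    = 5 / 0.66
    = 7.58 mm/day


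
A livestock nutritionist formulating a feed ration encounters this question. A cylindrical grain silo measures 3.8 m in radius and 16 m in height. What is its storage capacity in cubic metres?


V = pi * r^2 * h
  = pi * 3.8^2 * 16
  = pi * 14.44 * 16
  = 725.83 m^3


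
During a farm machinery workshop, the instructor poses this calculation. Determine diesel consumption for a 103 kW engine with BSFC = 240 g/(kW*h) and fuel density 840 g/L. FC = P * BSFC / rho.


FC = P * BSFC / rho_fuel
   = 103 * 240 / 840
   = 24720 / 840
   = 29.43 L/h


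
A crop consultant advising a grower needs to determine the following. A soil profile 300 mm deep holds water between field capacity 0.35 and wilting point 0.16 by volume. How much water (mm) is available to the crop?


AW = (FC - WP) * D
   = (0.35 - 0.16) * 300
   = 0.19 * 300
   = 57 mm


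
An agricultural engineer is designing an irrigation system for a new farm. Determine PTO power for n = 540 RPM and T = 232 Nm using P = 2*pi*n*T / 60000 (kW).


P = 2*pi*n*T / 60000
  = 2*pi * 540 * 232 / 60000
  = 787157.46 / 60000
  = 13.12 kW


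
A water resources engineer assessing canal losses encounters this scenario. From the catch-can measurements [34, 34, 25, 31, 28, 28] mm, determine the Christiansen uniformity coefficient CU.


xbar = 180 / 6 = 30
sum|xi - xbar| = 18
CU = 100 * (1 - 18 / (6 * 30))
   = 100 * (1 - 0.1000)
   = 90%


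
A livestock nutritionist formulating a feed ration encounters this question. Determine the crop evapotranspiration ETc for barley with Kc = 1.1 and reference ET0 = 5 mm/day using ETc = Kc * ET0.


ETc = Kc * ET0
    = 1.1 * 5
    = 5.50 mm/day


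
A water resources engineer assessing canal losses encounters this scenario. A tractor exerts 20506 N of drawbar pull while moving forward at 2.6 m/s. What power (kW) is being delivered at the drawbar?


P = F * v / 1000
  = 20506 * 2.6 / 1000
  = 53315.60 / 1000
  = 53.32 kW


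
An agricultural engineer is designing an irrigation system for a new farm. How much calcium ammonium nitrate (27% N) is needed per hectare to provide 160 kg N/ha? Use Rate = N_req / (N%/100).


Rate = N_required / (N_content / 100)
     = 160 / (27 / 100)
     = 160 / 0.27
     = 592.59 kg/ha


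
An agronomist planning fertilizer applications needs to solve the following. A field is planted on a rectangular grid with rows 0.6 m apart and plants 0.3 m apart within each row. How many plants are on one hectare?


D = 10000 / (row_sp * plant_sp)
  = 10000 / (0.6 * 0.3)
  = 10000 / 0.1800
  = 55555.56 plants/ha


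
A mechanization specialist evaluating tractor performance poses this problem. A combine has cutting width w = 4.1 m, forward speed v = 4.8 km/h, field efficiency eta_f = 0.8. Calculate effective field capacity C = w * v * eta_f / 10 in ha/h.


C = w * v * eta_f / 10
  = 4.1 * 4.8 * 0.8 / 10
  = 15.74 / 10
  = 1.57 ha/h


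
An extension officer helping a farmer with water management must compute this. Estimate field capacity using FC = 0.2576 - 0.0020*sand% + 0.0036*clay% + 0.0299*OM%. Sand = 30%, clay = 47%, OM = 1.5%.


FC = 0.2576 - 0.0020*30 + 0.0036*47 + 0.0299*1.5
   = 0.2576 - 0.0600 + 0.1692 + 0.0449
   = 0.4117


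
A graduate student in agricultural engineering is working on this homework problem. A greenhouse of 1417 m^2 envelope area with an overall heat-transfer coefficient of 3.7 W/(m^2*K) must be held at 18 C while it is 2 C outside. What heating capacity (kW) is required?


dT = 18 - (2) = 16 K
Q = U * A * dT
  = 3.7 * 1417 * 16
  = 83886.40 W = 83.89 kW


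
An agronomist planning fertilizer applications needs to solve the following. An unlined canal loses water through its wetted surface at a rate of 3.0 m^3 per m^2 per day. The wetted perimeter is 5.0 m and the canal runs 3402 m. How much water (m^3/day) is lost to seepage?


S = C * P * L
  = 3.0 * 5.0 * 3402
  = 51030 m^3/day


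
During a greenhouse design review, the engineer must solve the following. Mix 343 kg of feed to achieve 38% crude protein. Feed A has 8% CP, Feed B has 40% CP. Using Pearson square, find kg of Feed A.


parts_A = CP_b - target = 40 - 38 = 2
parts_B = target - CP_a = 38 - 8 = 30
total_parts = 2 + 30 = 32
Feed A = 343 * 2 / 32 = 21.44 kg
Feed B = 343 * 30 / 32 = 321.56 kg

21.44 kg


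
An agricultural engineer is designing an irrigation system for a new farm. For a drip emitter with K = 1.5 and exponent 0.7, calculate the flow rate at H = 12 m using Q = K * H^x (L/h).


Q = K * H^x
  = 1.5 * 12^0.7
  = 1.5 * 5.6941
  = 8.54 L/h


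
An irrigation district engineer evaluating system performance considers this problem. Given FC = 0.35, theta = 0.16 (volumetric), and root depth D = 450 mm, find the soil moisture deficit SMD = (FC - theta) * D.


SMD = (FC - theta) * D
    = (0.35 - 0.16) * 450
    = 0.190 * 450
    = 85.50 mm


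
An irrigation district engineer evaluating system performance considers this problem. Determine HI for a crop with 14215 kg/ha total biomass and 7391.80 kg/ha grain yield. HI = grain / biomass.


HI = grain_yield / biomass
   = 7391.80 / 14215
   = 0.52


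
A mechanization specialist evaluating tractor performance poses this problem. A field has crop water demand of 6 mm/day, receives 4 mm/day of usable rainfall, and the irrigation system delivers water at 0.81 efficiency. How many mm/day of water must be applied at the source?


IWR = (ETc - Pe) / Ea
    = (6 - 4) / 0.81
    = 2 / 0.81
    = 2.47 mm/day


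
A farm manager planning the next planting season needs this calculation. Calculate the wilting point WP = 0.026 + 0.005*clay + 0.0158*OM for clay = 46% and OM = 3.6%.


WP = 0.026 + 0.005*46 + 0.0158*3.6
   = 0.026 + 0.2300 + 0.0569
   = 0.3129


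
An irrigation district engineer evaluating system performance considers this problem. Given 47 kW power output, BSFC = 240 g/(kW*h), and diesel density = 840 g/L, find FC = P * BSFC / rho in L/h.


FC = P * BSFC / rho_fuel
   = 47 * 240 / 840
   = 11280 / 840
   = 13.43 L/h


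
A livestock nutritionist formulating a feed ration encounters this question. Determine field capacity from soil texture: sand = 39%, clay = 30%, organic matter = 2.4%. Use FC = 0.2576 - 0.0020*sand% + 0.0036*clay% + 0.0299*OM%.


FC = 0.2576 - 0.0020*39 + 0.0036*30 + 0.0299*2.4
   = 0.2576 - 0.0780 + 0.1080 + 0.0718
   = 0.3594
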